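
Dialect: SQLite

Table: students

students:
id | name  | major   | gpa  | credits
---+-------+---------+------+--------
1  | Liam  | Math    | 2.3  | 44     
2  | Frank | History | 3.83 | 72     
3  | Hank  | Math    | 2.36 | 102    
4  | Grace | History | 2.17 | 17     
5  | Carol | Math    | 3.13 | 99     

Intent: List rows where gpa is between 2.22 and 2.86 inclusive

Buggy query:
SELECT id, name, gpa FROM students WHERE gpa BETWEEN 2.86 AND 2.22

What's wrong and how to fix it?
Bug: The bounds are reversed; BETWEEN a AND b requires a <= b to match anything

Fix: Swap the bounds so the smaller value comes first

Corrected query:
SELECT id, name, gpa FROM students WHERE gpa BETWEEN 2.22 AND 2.86

Result:
id | name | gpa 
---+------+-----
1  | Liam | 2.3 
3  | Hank | 2.36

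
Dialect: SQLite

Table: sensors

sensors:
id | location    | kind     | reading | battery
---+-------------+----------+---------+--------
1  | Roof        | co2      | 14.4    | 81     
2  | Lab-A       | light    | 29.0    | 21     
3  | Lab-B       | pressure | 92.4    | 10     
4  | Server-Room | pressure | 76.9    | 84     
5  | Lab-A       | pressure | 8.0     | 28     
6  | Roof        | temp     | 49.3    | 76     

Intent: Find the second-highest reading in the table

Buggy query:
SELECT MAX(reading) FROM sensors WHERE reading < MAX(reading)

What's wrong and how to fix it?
Bug: The inner MAX is an aggregate inside WHERE, which is not allowed

Fix: Put the inner MAX in a scalar subquery

Corrected query:
SELECT MAX(reading) FROM sensors WHERE reading < (SELECT MAX(reading) FROM sensors)

Result:
MAX(reading)
------------
76.9        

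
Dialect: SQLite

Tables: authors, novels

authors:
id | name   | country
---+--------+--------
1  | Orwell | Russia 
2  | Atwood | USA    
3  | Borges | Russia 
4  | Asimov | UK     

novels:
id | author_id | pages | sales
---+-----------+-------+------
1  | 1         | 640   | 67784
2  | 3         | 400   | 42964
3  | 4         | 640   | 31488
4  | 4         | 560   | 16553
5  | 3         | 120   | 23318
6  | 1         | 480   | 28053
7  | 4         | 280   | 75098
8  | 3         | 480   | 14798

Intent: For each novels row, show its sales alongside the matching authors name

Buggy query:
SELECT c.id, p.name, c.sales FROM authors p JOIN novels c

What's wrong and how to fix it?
Bug: Missing join condition: each novels row is matched to all authors rows instead of just its own

Fix: Add ON c.author_id = p.id to the JOIN

Corrected query:
SELECT c.id, p.name, c.sales FROM authors p JOIN novels c ON c.author_id = p.id

Result:
id | name   | sales
---+--------+------
1  | Orwell | 67784
2  | Borges | 42964
3  | Asimov | 31488
4  | Asimov | 16553
5  | Borges | 23318
6  | Orwell | 28053
7  | Asimov | 75098
8  | Borges | 14798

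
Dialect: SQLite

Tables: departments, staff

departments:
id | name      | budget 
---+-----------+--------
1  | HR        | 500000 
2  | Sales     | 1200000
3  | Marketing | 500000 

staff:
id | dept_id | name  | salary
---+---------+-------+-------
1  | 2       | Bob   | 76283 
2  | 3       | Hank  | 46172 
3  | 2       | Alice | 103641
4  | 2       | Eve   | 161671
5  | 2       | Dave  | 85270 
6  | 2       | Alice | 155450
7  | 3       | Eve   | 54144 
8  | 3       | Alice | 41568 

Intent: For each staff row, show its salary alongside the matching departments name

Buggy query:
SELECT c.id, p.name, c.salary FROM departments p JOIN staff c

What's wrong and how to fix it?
Bug: JOIN with no ON clause produces a cartesian product; every staff row pairs with every departments row

Fix: Specify the join condition linking the foreign key to the parent id

Corrected query:
SELECT c.id, p.name, c.salary FROM departments p JOIN staff c ON c.dept_id = p.id

Result:
id | name      | salary
---+-----------+-------
1  | Sales     | 76283 
2  | Marketing | 46172 
3  | Sales     | 103641
4  | Sales     | 161671
5  | Sales     | 85270 
6  | Sales     | 155450
7  | Marketing | 54144 
8  | Marketing | 41568 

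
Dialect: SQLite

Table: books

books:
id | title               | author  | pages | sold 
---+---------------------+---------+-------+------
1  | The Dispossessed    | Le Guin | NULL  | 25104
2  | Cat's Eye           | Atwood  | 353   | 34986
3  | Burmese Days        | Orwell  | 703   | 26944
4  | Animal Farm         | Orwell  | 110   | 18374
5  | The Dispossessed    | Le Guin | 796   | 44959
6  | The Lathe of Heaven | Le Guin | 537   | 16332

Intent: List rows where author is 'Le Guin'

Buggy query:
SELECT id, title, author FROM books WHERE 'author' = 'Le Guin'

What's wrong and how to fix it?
Bug: Single quotes denote string literals in SQL; the column name is being compared as a constant string

Fix: Remove the quotes around the column name (or use double quotes for an identifier)

Corrected query:
SELECT id, title, author FROM books WHERE author = 'Le Guin'

Result:
id | title               | author 
---+---------------------+--------
1  | The Dispossessed    | Le Guin
5  | The Dispossessed    | Le Guin
6  | The Lathe of Heaven | Le Guin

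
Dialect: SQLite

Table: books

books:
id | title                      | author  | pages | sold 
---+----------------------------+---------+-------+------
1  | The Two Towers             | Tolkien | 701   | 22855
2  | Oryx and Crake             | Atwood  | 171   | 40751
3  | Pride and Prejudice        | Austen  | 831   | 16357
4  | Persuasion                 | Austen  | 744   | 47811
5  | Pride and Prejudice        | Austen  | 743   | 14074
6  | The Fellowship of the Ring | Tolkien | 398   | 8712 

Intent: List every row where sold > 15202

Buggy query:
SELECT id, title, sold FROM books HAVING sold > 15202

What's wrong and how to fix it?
Bug: HAVING filters the output of aggregation, but this query has no GROUP BY and no aggregate functions, so SQLite rejects it (HAVING clause on a non-aggregate query); the condition here is per row

Fix: Use WHERE for row-level filtering

Corrected query:
SELECT id, title, sold FROM books WHERE sold > 15202

Result:
id | title               | sold 
---+---------------------+------
1  | The Two Towers      | 22855
2  | Oryx and Crake      | 40751
3  | Pride and Prejudice | 16357
4  | Persuasion          | 47811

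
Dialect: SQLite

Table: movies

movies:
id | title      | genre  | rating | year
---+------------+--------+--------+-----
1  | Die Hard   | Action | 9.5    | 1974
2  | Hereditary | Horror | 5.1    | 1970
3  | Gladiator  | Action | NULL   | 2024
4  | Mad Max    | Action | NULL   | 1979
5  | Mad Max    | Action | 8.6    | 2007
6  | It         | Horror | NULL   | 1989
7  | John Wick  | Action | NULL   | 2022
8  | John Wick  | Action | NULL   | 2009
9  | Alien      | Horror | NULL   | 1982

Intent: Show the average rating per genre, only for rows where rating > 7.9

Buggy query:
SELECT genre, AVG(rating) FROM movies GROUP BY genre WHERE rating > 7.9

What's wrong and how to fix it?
Bug: WHERE cannot follow GROUP BY

Fix: Move the WHERE clause before GROUP BY

Corrected query:
SELECT genre, AVG(rating) FROM movies WHERE rating > 7.9 GROUP BY genre

Result:
genre  | AVG(rating)
-------+------------
Action | 9.05       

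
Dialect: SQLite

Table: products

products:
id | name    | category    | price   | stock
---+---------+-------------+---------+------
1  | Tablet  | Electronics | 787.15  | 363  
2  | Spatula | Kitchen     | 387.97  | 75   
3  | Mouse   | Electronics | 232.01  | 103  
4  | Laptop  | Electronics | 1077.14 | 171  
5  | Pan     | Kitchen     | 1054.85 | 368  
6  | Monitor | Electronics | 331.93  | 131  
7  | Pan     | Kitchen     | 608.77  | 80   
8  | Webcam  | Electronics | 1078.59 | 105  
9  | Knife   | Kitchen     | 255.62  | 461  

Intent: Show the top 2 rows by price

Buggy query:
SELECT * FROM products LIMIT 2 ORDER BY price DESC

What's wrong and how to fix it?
Bug: LIMIT must come after ORDER BY

Fix: Swap the clauses: ORDER BY first, then LIMIT

Corrected query:
SELECT * FROM products ORDER BY price DESC LIMIT 2

Result:
id | name   | category    | price   | stock
---+--------+-------------+---------+------
8  | Webcam | Electronics | 1078.59 | 105  
4  | Laptop | Electronics | 1077.14 | 171  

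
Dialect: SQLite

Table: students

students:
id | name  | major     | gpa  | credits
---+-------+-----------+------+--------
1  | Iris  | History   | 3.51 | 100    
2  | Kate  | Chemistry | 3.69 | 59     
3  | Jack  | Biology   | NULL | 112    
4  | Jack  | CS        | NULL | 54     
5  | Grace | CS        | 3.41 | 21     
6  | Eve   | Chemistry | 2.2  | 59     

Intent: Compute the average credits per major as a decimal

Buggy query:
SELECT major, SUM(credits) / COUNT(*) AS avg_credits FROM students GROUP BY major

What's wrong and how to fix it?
Bug: SUM(credits) and COUNT(*) are both integers; the division truncates the fractional part

Fix: Cast one side to REAL so the division keeps the fractional part

Corrected query:
SELECT major, SUM(credits) * 1.0 / COUNT(*) AS avg_credits FROM students GROUP BY major

Result:
major     | avg_credits
----------+------------
Biology   | 112        
CS        | 37.5       
Chemistry | 59         
History   | 100        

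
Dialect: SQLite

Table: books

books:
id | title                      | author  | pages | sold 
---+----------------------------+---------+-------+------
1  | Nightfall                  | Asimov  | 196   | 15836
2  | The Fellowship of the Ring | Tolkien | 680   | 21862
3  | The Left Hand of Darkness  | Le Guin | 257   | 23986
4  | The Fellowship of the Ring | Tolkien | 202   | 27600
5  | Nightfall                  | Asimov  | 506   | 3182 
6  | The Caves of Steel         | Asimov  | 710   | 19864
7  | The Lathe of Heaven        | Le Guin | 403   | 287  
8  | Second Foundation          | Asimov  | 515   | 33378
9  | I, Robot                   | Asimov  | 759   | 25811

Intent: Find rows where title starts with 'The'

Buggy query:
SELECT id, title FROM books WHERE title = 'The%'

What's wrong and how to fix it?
Bug: '=' compares the literal string including the % character; pattern matching needs LIKE

Fix: Replace '=' with LIKE so 'The%' is treated as a pattern

Corrected query:
SELECT id, title FROM books WHERE title LIKE 'The%'

Result:
id | title                     
---+---------------------------
2  | The Fellowship of the Ring
3  | The Left Hand of Darkness 
4  | The Fellowship of the Ring
6  | The Caves of Steel        
7  | The Lathe of Heaven       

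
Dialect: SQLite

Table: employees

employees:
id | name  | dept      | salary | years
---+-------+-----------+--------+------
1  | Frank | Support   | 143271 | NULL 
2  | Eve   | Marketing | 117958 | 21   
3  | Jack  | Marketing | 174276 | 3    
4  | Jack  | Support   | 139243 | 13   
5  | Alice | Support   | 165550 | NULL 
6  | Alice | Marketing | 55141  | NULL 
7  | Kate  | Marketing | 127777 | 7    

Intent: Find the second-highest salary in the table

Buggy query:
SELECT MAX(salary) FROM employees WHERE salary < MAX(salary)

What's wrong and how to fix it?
Bug: The inner MAX is an aggregate inside WHERE, which is not allowed

Fix: Put the inner MAX in a scalar subquery

Corrected query:
SELECT MAX(salary) FROM employees WHERE salary < (SELECT MAX(salary) FROM employees)

Result:
MAX(salary)
-----------
165550     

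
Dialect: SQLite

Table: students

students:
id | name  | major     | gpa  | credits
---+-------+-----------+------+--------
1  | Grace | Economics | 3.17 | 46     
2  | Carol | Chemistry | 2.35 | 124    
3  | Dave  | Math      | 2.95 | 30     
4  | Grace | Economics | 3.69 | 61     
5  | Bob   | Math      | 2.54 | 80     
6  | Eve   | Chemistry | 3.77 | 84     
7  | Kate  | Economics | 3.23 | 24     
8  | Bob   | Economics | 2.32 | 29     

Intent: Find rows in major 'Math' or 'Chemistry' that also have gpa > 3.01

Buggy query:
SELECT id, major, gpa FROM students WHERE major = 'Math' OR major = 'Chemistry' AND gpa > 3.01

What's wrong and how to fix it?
Bug: AND binds tighter than OR, so this parses as major = 'Math' OR (major = 'Chemistry' AND gpa > 3.01)

Fix: Add parentheses around the OR so the AND applies to both alternatives

Corrected query:
SELECT id, major, gpa FROM students WHERE (major = 'Math' OR major = 'Chemistry') AND gpa > 3.01

Result:
id | major     | gpa 
---+-----------+-----
6  | Chemistry | 3.77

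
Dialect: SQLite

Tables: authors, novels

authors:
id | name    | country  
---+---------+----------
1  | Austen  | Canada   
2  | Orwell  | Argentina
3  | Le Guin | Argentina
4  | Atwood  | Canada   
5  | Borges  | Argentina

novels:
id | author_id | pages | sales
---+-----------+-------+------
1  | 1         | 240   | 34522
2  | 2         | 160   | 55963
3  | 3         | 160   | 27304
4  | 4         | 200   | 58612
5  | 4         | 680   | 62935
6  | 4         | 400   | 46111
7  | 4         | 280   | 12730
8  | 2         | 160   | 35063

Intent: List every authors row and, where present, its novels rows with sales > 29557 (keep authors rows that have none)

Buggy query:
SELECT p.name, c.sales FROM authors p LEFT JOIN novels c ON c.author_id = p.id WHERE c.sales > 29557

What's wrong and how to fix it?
Bug: A WHERE condition on the right-hand table after LEFT JOIN drops unmatched parents

Fix: Put 'c.sales > 29557' in the JOIN's ON clause instead of WHERE

Corrected query:
SELECT p.name, c.sales FROM authors p LEFT JOIN novels c ON c.author_id = p.id AND c.sales > 29557

Result:
name    | sales
--------+------
Austen  | 34522
Orwell  | 35063
Orwell  | 55963
Le Guin | NULL 
Atwood  | 46111
Atwood  | 58612
Atwood  | 62935
Borges  | NULL 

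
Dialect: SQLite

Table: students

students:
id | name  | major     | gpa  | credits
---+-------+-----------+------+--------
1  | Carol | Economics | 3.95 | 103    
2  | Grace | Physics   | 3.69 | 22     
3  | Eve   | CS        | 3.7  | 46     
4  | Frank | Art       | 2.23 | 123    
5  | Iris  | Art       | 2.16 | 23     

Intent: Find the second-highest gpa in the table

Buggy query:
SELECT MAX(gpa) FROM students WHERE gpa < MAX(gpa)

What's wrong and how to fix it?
Bug: MAX(gpa) on the right of the comparison is an aggregate-in-WHERE error

Fix: Compute the overall MAX in a subquery, then take MAX of rows below it

Corrected query:
SELECT MAX(gpa) FROM students WHERE gpa < (SELECT MAX(gpa) FROM students)

Result:
MAX(gpa)
--------
3.7     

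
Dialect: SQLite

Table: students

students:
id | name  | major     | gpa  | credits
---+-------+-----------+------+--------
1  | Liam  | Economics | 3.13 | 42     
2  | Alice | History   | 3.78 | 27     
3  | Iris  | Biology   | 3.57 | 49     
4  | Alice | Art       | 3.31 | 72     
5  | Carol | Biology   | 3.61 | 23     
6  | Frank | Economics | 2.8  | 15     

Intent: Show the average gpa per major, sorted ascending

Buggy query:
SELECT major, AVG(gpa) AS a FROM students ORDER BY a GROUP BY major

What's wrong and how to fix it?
Bug: GROUP BY must precede ORDER BY

Fix: Move ORDER BY to the end, after GROUP BY

Corrected query:
SELECT major, AVG(gpa) AS a FROM students GROUP BY major ORDER BY a

Result:
major     | a    
----------+------
Economics | 2.965
Art       | 3.31 
Biology   | 3.59 
History   | 3.78 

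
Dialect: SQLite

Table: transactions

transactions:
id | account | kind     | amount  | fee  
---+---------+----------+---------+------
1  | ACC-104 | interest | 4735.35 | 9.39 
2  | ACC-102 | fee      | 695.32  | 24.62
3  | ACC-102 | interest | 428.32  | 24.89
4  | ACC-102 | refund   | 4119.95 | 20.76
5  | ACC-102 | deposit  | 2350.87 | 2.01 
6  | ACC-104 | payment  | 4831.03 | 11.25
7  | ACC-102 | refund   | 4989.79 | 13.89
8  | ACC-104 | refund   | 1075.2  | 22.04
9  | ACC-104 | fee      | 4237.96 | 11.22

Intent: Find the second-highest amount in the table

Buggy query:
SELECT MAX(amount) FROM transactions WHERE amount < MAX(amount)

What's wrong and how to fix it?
Bug: MAX(amount) on the right of the comparison is an aggregate-in-WHERE error

Fix: Put the inner MAX in a scalar subquery

Corrected query:
SELECT MAX(amount) FROM transactions WHERE amount < (SELECT MAX(amount) FROM transactions)

Result:
MAX(amount)
-----------
4831.03    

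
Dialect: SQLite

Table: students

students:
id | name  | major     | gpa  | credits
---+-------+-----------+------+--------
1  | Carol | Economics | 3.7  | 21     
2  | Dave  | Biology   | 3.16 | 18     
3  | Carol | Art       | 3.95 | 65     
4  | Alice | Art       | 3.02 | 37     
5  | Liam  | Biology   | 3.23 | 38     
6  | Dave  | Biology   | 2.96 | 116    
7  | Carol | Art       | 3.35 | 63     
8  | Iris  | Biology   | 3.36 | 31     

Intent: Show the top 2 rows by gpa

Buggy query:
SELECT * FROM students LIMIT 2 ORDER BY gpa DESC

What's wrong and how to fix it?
Bug: ORDER BY cannot follow LIMIT; LIMIT is the final clause

Fix: Swap the clauses: ORDER BY first, then LIMIT

Corrected query:
SELECT * FROM students ORDER BY gpa DESC LIMIT 2

Result:
id | name  | major     | gpa  | credits
---+-------+-----------+------+--------
3  | Carol | Art       | 3.95 | 65     
1  | Carol | Economics | 3.7  | 21     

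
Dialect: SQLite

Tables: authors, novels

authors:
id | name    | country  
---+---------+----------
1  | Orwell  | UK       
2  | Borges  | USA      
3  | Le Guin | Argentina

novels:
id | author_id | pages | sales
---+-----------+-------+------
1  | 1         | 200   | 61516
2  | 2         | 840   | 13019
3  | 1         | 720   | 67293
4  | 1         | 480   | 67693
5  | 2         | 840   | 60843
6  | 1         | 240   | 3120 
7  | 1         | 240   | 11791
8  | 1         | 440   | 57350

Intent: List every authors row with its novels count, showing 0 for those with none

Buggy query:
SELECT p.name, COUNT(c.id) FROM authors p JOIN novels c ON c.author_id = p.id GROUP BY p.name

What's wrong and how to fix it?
Bug: An inner join excludes parents with zero children

Fix: Use LEFT JOIN so parents without children still appear (COUNT(c.id) gives 0)

Corrected query:
SELECT p.name, COUNT(c.id) FROM authors p LEFT JOIN novels c ON c.author_id = p.id GROUP BY p.name

Result:
name    | COUNT(c.id)
--------+------------
Borges  | 2          
Le Guin | 0          
Orwell  | 6          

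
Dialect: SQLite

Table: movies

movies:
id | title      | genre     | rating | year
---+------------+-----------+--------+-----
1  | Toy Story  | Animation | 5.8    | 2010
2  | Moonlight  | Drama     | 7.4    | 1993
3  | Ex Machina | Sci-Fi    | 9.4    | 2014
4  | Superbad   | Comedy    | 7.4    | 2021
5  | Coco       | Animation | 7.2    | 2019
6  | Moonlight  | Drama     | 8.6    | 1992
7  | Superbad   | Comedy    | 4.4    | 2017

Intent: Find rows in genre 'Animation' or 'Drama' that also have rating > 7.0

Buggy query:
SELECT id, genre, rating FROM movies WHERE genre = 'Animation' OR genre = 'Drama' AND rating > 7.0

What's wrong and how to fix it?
Bug: AND binds tighter than OR, so this parses as genre = 'Animation' OR (genre = 'Drama' AND rating > 7.0)

Fix: Group the OR with parentheses (or use IN), then AND the threshold

Corrected query:
SELECT id, genre, rating FROM movies WHERE (genre = 'Animation' OR genre = 'Drama') AND rating > 7.0

Result:
id | genre     | rating
---+-----------+-------
2  | Drama     | 7.4   
5  | Animation | 7.2   
6  | Drama     | 8.6   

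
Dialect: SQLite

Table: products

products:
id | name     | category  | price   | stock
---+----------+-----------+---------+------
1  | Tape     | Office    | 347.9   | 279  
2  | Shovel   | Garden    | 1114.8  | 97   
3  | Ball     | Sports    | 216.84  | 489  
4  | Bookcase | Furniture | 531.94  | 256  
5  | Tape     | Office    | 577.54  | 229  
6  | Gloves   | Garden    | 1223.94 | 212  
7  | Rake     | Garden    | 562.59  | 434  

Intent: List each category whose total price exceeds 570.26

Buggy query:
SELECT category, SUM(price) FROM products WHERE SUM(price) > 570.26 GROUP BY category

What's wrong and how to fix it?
Bug: WHERE runs before GROUP BY, so aggregates aren't available there

Fix: Use HAVING (which filters groups after aggregation) instead of WHERE

Corrected query:
SELECT category, SUM(price) FROM products GROUP BY category HAVING SUM(price) > 570.26

Result:
category | SUM(price)
---------+-----------
Garden   | 2901.33   
Office   | 925.44    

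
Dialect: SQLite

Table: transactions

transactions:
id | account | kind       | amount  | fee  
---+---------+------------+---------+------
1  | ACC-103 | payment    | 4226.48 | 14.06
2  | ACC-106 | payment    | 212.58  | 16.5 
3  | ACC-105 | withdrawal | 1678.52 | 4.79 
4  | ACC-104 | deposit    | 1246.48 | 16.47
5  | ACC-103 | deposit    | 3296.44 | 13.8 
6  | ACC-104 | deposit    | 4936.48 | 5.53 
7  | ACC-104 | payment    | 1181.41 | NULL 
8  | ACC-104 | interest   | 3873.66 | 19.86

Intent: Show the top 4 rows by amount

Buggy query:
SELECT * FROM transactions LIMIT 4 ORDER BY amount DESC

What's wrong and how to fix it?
Bug: ORDER BY cannot follow LIMIT; LIMIT is the final clause

Fix: Sort with ORDER BY, then apply LIMIT

Corrected query:
SELECT * FROM transactions ORDER BY amount DESC LIMIT 4

Result:
id | account | kind     | amount  | fee  
---+---------+----------+---------+------
6  | ACC-104 | deposit  | 4936.48 | 5.53 
1  | ACC-103 | payment  | 4226.48 | 14.06
8  | ACC-104 | interest | 3873.66 | 19.86
5  | ACC-103 | deposit  | 3296.44 | 13.8 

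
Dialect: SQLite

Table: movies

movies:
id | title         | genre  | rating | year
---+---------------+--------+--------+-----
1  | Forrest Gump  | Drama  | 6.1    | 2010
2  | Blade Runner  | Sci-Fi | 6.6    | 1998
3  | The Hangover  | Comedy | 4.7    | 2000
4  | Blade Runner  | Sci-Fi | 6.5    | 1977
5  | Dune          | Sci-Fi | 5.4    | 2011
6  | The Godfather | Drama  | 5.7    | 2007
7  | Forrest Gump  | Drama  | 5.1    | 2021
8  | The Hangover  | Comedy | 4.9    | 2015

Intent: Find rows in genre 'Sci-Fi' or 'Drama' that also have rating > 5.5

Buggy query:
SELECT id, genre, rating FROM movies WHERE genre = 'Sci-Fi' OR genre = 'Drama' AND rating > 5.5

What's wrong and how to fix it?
Bug: Without parentheses, AND is evaluated before OR, so the rating filter only applies to the 'Drama' branch

Fix: Add parentheses around the OR so the AND applies to both alternatives

Corrected query:
SELECT id, genre, rating FROM movies WHERE (genre = 'Sci-Fi' OR genre = 'Drama') AND rating > 5.5

Result:
id | genre  | rating
---+--------+-------
1  | Drama  | 6.1   
2  | Sci-Fi | 6.6   
4  | Sci-Fi | 6.5   
6  | Drama  | 5.7   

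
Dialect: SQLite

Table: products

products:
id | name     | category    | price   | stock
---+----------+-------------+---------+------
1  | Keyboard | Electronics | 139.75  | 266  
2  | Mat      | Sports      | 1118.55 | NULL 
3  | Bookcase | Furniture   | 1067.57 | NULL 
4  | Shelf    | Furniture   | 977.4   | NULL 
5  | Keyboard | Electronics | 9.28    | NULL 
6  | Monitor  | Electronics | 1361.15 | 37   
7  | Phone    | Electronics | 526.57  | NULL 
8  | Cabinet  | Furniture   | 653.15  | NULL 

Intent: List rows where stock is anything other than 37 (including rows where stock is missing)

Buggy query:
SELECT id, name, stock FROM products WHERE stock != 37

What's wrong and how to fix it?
Bug: Inequality against NULL is unknown, not true; rows with NULL are dropped

Fix: Handle NULL separately with IS NULL alongside the inequality

Corrected query:
SELECT id, name, stock FROM products WHERE stock != 37 OR stock IS NULL

Result:
id | name     | stock
---+----------+------
1  | Keyboard | 266  
2  | Mat      | NULL 
3  | Bookcase | NULL 
4  | Shelf    | NULL 
5  | Keyboard | NULL 
7  | Phone    | NULL 
8  | Cabinet  | NULL 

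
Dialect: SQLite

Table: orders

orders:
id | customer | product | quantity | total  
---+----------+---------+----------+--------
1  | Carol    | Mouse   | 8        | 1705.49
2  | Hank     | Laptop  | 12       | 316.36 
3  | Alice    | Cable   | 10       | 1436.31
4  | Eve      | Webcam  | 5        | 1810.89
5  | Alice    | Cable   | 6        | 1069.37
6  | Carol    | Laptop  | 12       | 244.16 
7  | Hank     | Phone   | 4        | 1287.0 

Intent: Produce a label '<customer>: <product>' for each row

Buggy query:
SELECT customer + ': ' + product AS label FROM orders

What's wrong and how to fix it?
Bug: SQLite uses || for string concatenation; + coerces text to numbers (yielding 0)

Fix: Replace + with || to concatenate text

Corrected query:
SELECT customer || ': ' || product AS label FROM orders

Result:
label        
-------------
Carol: Mouse 
Hank: Laptop 
Alice: Cable 
Eve: Webcam  
Alice: Cable 
Carol: Laptop
Hank: Phone  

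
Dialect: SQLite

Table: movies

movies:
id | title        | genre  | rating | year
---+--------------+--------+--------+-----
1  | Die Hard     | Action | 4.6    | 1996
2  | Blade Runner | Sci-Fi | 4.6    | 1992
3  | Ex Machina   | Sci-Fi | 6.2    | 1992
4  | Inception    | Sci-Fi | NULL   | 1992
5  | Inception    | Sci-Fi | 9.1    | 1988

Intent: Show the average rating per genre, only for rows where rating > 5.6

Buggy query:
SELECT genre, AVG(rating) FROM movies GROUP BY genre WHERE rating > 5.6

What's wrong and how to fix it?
Bug: Row-level WHERE must come before GROUP BY in the clause order

Fix: Place WHERE between FROM and GROUP BY

Corrected query:
SELECT genre, AVG(rating) FROM movies WHERE rating > 5.6 GROUP BY genre

Result:
genre  | AVG(rating)
-------+------------
Sci-Fi | 7.65       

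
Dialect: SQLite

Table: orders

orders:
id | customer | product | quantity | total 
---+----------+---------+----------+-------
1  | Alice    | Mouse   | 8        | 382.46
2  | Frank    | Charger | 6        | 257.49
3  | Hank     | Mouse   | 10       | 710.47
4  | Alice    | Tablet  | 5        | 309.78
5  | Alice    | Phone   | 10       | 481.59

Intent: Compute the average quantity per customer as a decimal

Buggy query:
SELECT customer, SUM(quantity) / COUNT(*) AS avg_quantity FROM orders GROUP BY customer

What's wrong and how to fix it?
Bug: Both operands are integers, so '/' performs integer division and truncates

Fix: Multiply by 1.0 (or CAST to REAL) to force floating-point division

Corrected query:
SELECT customer, SUM(quantity) * 1.0 / COUNT(*) AS avg_quantity FROM orders GROUP BY customer

Result:
customer | avg_quantity
---------+-------------
Alice    | 7.666667    
Frank    | 6           
Hank     | 10          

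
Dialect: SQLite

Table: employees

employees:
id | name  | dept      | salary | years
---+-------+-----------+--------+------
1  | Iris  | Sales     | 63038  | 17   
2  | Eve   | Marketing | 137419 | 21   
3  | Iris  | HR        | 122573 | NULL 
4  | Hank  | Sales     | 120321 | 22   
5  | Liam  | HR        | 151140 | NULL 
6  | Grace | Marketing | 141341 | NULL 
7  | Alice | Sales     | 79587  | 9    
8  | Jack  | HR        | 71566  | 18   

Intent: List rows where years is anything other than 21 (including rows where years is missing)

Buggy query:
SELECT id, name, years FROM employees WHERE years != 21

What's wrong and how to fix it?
Bug: Inequality against NULL is unknown, not true; rows with NULL are dropped

Fix: Handle NULL separately with IS NULL alongside the inequality

Corrected query:
SELECT id, name, years FROM employees WHERE years != 21 OR years IS NULL

Result:
id | name  | years
---+-------+------
1  | Iris  | 17   
3  | Iris  | NULL 
4  | Hank  | 22   
5  | Liam  | NULL 
6  | Grace | NULL 
7  | Alice | 9    
8  | Jack  | 18   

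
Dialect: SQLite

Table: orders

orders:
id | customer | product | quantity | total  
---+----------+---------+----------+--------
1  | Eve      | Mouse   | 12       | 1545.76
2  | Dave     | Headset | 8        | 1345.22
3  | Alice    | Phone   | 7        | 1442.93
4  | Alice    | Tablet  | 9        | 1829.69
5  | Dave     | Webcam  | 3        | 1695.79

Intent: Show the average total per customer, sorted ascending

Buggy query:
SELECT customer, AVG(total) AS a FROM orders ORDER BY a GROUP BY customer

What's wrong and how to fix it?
Bug: GROUP BY must precede ORDER BY

Fix: Reorder: SELECT … FROM … GROUP BY … ORDER BY …

Corrected query:
SELECT customer, AVG(total) AS a FROM orders GROUP BY customer ORDER BY a

Result:
customer | a       
---------+---------
Dave     | 1520.505
Eve      | 1545.76 
Alice    | 1636.31 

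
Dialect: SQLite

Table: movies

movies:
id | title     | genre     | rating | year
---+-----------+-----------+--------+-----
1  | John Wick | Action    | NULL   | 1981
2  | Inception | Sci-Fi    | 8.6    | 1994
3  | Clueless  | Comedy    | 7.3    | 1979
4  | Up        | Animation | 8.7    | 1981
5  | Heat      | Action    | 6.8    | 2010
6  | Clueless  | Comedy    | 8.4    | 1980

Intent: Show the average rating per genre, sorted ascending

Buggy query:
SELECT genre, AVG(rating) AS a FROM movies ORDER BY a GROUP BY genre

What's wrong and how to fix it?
Bug: ORDER BY appears before GROUP BY; SQL clause order requires GROUP BY first

Fix: Move ORDER BY to the end, after GROUP BY

Corrected query:
SELECT genre, AVG(rating) AS a FROM movies GROUP BY genre ORDER BY a

Result:
genre     | a   
----------+-----
Action    | 6.8 
Comedy    | 7.85
Sci-Fi    | 8.6 
Animation | 8.7 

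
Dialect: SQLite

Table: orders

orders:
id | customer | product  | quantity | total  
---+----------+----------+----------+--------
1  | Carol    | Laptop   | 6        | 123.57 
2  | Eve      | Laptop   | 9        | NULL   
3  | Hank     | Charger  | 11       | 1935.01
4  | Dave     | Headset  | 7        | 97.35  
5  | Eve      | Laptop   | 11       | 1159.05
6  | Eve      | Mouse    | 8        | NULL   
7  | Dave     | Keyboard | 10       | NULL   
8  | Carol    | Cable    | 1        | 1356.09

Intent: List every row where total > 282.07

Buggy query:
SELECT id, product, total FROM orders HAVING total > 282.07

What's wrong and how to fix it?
Bug: This is a non-aggregate query (no GROUP BY, no aggregates), so in SQLite the HAVING clause is invalid here; a row-level condition belongs in WHERE

Fix: Use WHERE for row-level filtering

Corrected query:
SELECT id, product, total FROM orders WHERE total > 282.07

Result:
id | product | total  
---+---------+--------
3  | Charger | 1935.01
5  | Laptop  | 1159.05
8  | Cable   | 1356.09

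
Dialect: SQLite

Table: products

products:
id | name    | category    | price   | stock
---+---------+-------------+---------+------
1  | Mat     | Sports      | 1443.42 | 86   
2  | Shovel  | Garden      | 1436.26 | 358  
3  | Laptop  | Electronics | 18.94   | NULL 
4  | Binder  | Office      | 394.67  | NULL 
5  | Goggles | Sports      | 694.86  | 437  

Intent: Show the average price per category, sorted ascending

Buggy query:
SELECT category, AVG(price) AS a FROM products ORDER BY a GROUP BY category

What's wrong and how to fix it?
Bug: ORDER BY appears before GROUP BY; SQL clause order requires GROUP BY first

Fix: Move ORDER BY to the end, after GROUP BY

Corrected query:
SELECT category, AVG(price) AS a FROM products GROUP BY category ORDER BY a

Result:
category    | a      
------------+--------
Electronics | 18.94  
Office      | 394.67 
Sports      | 1069.14
Garden      | 1436.26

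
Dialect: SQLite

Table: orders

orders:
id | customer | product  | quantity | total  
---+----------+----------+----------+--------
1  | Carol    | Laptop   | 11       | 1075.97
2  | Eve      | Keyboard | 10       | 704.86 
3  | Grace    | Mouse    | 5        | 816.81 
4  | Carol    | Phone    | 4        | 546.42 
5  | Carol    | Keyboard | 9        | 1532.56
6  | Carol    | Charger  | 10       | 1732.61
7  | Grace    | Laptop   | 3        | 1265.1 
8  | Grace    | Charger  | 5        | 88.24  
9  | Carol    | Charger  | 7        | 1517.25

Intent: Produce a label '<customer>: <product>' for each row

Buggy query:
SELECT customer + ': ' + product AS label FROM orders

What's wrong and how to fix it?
Bug: '+' is numeric addition; on text columns SQLite converts them to 0 instead of concatenating

Fix: Replace + with || to concatenate text

Corrected query:
SELECT customer || ': ' || product AS label FROM orders

Result:
label          
---------------
Carol: Laptop  
Eve: Keyboard  
Grace: Mouse   
Carol: Phone   
Carol: Keyboard
Carol: Charger 
Grace: Laptop  
Grace: Charger 
Carol: Charger 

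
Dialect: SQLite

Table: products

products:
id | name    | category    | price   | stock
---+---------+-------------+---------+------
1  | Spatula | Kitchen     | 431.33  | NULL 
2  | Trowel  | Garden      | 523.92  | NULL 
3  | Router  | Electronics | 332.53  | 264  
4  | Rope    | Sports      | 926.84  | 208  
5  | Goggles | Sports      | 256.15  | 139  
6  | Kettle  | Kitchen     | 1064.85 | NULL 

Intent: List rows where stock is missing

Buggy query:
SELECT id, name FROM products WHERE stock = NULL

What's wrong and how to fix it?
Bug: Comparing to NULL with '=' never matches; NULL = NULL is unknown, not true

Fix: Replace '= NULL' with 'IS NULL'

Corrected query:
SELECT id, name FROM products WHERE stock IS NULL

Result:
id | name   
---+--------
1  | Spatula
2  | Trowel 
6  | Kettle 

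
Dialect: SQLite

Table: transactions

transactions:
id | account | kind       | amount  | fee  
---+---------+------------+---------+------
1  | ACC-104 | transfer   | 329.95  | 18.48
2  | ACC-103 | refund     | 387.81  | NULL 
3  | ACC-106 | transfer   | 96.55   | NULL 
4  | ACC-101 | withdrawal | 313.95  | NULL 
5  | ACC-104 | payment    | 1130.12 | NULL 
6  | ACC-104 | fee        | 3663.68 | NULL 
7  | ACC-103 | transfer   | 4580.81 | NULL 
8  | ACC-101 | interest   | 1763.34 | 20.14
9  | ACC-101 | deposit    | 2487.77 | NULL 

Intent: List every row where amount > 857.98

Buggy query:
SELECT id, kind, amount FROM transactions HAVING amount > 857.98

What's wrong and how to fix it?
Bug: This is a non-aggregate query (no GROUP BY, no aggregates), so in SQLite the HAVING clause is invalid here; a row-level condition belongs in WHERE

Fix: Replace HAVING with WHERE since the condition applies to individual rows

Corrected query:
SELECT id, kind, amount FROM transactions WHERE amount > 857.98

Result:
id | kind     | amount 
---+----------+--------
5  | payment  | 1130.12
6  | fee      | 3663.68
7  | transfer | 4580.81
8  | interest | 1763.34
9  | deposit  | 2487.77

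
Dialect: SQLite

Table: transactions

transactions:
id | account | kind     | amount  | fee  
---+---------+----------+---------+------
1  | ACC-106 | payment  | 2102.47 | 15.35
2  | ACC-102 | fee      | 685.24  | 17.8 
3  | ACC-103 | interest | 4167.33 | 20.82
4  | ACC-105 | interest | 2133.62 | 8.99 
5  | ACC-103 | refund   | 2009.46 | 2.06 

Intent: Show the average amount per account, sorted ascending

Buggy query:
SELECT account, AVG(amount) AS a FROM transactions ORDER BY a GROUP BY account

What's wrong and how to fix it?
Bug: ORDER BY appears before GROUP BY; SQL clause order requires GROUP BY first

Fix: Reorder: SELECT … FROM … GROUP BY … ORDER BY …

Corrected query:
SELECT account, AVG(amount) AS a FROM transactions GROUP BY account ORDER BY a

Result:
account | a       
--------+---------
ACC-102 | 685.24  
ACC-106 | 2102.47 
ACC-105 | 2133.62 
ACC-103 | 3088.395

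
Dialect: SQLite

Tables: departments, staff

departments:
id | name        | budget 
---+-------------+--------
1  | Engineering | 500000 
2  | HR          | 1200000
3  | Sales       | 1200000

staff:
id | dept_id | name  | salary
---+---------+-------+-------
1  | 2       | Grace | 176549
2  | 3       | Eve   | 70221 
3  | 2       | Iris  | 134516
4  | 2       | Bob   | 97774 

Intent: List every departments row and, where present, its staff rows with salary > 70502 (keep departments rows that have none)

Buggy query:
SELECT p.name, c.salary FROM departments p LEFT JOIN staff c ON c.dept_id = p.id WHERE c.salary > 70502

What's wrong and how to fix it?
Bug: A WHERE condition on the right-hand table after LEFT JOIN drops unmatched parents

Fix: Move the right-table condition into the ON clause so unmatched parents are kept

Corrected query:
SELECT p.name, c.salary FROM departments p LEFT JOIN staff c ON c.dept_id = p.id AND c.salary > 70502

Result:
name        | salary
------------+-------
Engineering | NULL  
HR          | 97774 
HR          | 134516
HR          | 176549
Sales       | NULL  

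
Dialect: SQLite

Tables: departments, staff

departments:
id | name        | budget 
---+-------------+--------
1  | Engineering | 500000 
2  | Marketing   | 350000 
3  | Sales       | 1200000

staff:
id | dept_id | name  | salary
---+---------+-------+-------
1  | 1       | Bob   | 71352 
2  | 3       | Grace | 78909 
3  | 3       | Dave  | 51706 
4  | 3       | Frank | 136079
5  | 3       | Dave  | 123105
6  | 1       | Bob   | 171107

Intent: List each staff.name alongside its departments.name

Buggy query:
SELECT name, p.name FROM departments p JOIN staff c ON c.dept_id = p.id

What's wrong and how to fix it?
Bug: Both tables have a 'name' column; the unqualified reference is ambiguous

Fix: Qualify the column with its table alias (c.name)

Corrected query:
SELECT c.name, p.name FROM departments p JOIN staff c ON c.dept_id = p.id

Result:
name  | name       
------+------------
Bob   | Engineering
Grace | Sales      
Dave  | Sales      
Frank | Sales      
Dave  | Sales      
Bob   | Engineering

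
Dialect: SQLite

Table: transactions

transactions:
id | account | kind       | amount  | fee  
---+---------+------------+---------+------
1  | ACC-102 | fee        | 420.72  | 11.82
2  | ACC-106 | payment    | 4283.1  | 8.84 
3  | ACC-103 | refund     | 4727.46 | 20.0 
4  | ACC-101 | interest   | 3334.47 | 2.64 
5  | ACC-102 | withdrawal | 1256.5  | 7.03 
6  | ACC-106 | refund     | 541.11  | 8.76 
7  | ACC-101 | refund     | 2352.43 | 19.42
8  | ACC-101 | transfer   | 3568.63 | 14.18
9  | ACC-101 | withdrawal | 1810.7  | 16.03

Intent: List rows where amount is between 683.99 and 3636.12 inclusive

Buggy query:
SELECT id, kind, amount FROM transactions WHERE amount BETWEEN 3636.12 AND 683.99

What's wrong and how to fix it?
Bug: BETWEEN expects the lower bound first; with 3636.12 AND 683.99 the range is empty

Fix: Write BETWEEN 683.99 AND 3636.12

Corrected query:
SELECT id, kind, amount FROM transactions WHERE amount BETWEEN 683.99 AND 3636.12

Result:
id | kind       | amount 
---+------------+--------
4  | interest   | 3334.47
5  | withdrawal | 1256.5 
7  | refund     | 2352.43
8  | transfer   | 3568.63
9  | withdrawal | 1810.7 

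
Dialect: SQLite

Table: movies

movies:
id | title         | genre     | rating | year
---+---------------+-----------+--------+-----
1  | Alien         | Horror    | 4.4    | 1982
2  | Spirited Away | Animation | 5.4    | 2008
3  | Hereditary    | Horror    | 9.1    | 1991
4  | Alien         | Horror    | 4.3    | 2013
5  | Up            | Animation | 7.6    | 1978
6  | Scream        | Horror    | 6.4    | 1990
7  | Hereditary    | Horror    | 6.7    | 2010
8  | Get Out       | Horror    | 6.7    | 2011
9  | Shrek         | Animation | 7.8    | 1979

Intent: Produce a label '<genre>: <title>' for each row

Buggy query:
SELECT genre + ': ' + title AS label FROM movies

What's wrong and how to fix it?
Bug: '+' is numeric addition; on text columns SQLite converts them to 0 instead of concatenating

Fix: Replace + with || to concatenate text

Corrected query:
SELECT genre || ': ' || title AS label FROM movies

Result:
label                   
------------------------
Horror: Alien           
Animation: Spirited Away
Horror: Hereditary      
Horror: Alien           
Animation: Up           
Horror: Scream          
Horror: Hereditary      
Horror: Get Out         
Animation: Shrek        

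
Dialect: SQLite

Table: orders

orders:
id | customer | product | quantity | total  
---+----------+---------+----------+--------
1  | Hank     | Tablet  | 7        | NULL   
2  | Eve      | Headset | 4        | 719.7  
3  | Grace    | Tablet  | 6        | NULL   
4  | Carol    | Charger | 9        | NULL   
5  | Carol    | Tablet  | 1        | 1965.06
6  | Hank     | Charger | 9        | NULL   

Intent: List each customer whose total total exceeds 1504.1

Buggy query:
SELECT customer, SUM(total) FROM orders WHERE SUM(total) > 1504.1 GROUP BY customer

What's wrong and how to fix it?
Bug: SUM(total) is an aggregate, but WHERE filters rows before aggregation

Fix: Use HAVING (which filters groups after aggregation) instead of WHERE

Corrected query:
SELECT customer, SUM(total) FROM orders GROUP BY customer HAVING SUM(total) > 1504.1

Result:
customer | SUM(total)
---------+-----------
Carol    | 1965.06   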